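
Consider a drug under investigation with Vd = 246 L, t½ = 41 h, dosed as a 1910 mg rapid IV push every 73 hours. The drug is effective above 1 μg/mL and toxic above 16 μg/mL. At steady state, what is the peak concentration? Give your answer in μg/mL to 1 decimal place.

k = ln2/t½ = ln2/41 ≈ 0.016906 h⁻¹; fraction remaining f = e^(−kτ) = e^(−0.016906×73) ≈ 0.2911.
Accumulation ratio R = 1/(1 − f) ≈ 1/0.7089 ≈ 1.4106.
Each bolus raises the concentration by D/Vd = 1910/246 ≈ 7.764 μg/mL.
Steady-state peak Cmax,ss = C₀·R ≈ 7.764 × 1.4106 ≈ 10.952 μg/mL.
Peak 11.0 μg/mL vs MTC 16 μg/mL: below toxic threshold.

11.0 μg/mL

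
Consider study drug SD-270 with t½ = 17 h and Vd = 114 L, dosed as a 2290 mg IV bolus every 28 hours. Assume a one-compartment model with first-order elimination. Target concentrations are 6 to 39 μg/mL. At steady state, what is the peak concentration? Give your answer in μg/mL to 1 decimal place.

29.5 μg/mL

k = ln2/t½ = ln2/17 ≈ 0.040773 h⁻¹; fraction remaining f = e^(−kτ) = e^(−0.040773×28) ≈ 0.3193.
At steady state, accumulation factor R = 1/(1 − e^(−kτ)) ≈ 1.4691.
Each bolus raises the concentration by D/Vd = 2290/114 ≈ 20.088 μg/mL.
Steady-state peak Cmax,ss = C₀·R ≈ 20.088 × 1.4691 ≈ 29.511 μg/mL.
Peak 29.5 μg/mL vs MTC 39 μg/mL: below toxic threshold.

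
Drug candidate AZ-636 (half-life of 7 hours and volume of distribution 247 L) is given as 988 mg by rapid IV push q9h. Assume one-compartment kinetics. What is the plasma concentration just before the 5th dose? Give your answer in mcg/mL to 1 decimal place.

f = (1/2)^(τ/t½) = (1/2)^(9/7) ≈ 0.4102.
C₀ = D/Vd = 988/247 ≈ 4.000 mcg/mL.
Before the 5th dose, 4 doses have been given. Superposition: Cmin = C₀·(f + f² + … + f^4).
≈ 4.000 × (0.4102 + 0.1683 + 0.0690 + 0.0283) ≈ 4.000 × 0.6758 ≈ 2.703 mcg/mL.

2.7 mcg/mL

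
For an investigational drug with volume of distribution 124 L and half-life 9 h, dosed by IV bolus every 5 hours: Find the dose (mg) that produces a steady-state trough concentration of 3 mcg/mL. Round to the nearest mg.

175 mg

τ/t½ = 5/9 ≈ 0.55556, so f = (1/2)^(5/9) ≈ 0.680395.
Cmin,ss = (D/Vd)·f/(1−f), so D = Cmin,ss·Vd·(1−f)/f.
D = 3 × 124 × (1−f)/f ≈ 3 × 124 × 0.46973 ≈ 174.74 mg.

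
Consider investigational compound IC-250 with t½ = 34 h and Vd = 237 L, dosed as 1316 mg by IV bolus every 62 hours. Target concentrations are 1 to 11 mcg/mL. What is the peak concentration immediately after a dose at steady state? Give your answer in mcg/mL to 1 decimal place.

7.7 mcg/mL

τ/t½ = 62/34 ≈ 1.8235, so fraction remaining f = (1/2)^(62/34) ≈ 0.2825.
At steady state, accumulation factor R = 1/(1 − e^(−kτ)) ≈ 1.3937.
Each bolus raises the concentration by D/Vd = 1316/237 ≈ 5.553 mcg/mL.
Steady-state peak Cmax,ss = C₀·R ≈ 5.553 × 1.3937 ≈ 7.739 mcg/mL.
Peak 7.7 mcg/mL vs MTC 11 mcg/mL: below toxic threshold.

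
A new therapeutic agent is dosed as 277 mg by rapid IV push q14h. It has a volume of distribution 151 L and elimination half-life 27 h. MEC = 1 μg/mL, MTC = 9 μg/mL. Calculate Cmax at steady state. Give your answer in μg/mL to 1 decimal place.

6.1 μg/mL

Over one 14-h interval, 14/27 ≈ 0.51852 half-lives elapse, leaving f ≈ 0.6981 of each dose.
Accumulation ratio R = 1/(1 − f) ≈ 1/0.3019 ≈ 3.3124.
Each bolus raises the concentration by D/Vd = 277/151 ≈ 1.834 μg/mL.
Cmax,ss = C₀/(1 − f) ≈ 1.834/0.3019 ≈ 6.075 μg/mL.
Peak 6.1 μg/mL vs MTC 9 μg/mL: below toxic threshold.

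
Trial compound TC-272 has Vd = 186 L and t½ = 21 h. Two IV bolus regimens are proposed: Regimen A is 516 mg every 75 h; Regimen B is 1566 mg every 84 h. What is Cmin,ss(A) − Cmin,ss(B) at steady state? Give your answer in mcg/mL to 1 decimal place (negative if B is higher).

Regimen A: f = (1/2)^(75/21) ≈ 0.0841; Cmin,ss = (516/186)·f/(1−f) ≈ 0.255 mcg/mL.
Regimen B: f = (1/2)^(84/21) ≈ 0.0625; Cmin,ss = (1566/186)·f/(1−f) ≈ 0.561 mcg/mL.
Difference ≈ 0.255 − 0.561 ≈ -0.306 mcg/mL.

-0.3 mcg/mL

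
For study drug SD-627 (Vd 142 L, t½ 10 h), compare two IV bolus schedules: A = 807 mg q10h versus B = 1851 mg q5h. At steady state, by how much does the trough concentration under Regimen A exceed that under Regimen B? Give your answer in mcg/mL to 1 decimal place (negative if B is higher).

Regimen A: f = (1/2)^(10/10) ≈ 0.5000; Cmin,ss = (807/142)·f/(1−f) ≈ 5.683 mcg/mL.
Regimen B: f = (1/2)^(5/10) ≈ 0.7071; Cmin,ss = (1851/142)·f/(1−f) ≈ 31.469 mcg/mL.
Difference ≈ 5.683 − 31.469 ≈ -25.786 mcg/mL.

-25.8 mcg/mL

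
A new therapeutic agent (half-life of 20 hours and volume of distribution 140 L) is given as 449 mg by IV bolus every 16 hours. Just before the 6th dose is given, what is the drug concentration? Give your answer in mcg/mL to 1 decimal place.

4.1 mcg/mL

f = (1/2)^(τ/t½) = (1/2)^(16/20) ≈ 0.5743.
C₀ = D/Vd = 449/140 ≈ 3.207 mcg/mL.
Before the 6th dose, 5 doses have been given. Superposition: Cmin = C₀·(f + f² + … + f^5).
≈ 3.207 × (0.5743 + 0.3298 + 0.1894 + 0.1088 + 0.0625) ≈ 3.207 × 1.2648 ≈ 4.056 mcg/mL.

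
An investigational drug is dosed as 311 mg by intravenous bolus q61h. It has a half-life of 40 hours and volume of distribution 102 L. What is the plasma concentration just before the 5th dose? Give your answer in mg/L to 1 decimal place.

f = (1/2)^(τ/t½) = (1/2)^(61/40) ≈ 0.3475.
C₀ = D/Vd = 311/102 ≈ 3.049 mg/L.
Before the 5th dose, 4 doses have been given. Superposition: Cmin = C₀·(f + f² + … + f^4).
≈ 3.049 × (0.3475 + 0.1208 + 0.0420 + 0.0146) ≈ 3.049 × 0.5249 ≈ 1.600 mg/L.

1.6 mg/L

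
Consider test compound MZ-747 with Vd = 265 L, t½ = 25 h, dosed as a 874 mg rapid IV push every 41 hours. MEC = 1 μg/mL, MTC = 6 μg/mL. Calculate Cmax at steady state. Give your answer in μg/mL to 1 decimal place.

τ/t½ = 41/25 ≈ 1.64, so fraction remaining f = (1/2)^(41/25) ≈ 0.3209.
At steady state, accumulation factor R = 1/(1 − e^(−kτ)) ≈ 1.4725.
Each bolus raises the concentration by D/Vd = 874/265 ≈ 3.298 μg/mL.
Steady-state peak Cmax,ss = C₀·R ≈ 3.298 × 1.4725 ≈ 4.856 μg/mL.
Peak 4.9 μg/mL vs MTC 6 μg/mL: below toxic threshold.

4.9 μg/mL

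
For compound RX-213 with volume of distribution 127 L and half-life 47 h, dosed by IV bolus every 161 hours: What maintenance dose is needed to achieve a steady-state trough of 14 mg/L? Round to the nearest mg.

17326 mg

τ/t½ = 161/47 ≈ 3.4255, so f = (1/2)^(161/47) ≈ 0.093071.
Cmin,ss = (D/Vd)·f/(1−f), so D = Cmin,ss·Vd·(1−f)/f.
D = 14 × 127 × (1−f)/f ≈ 14 × 127 × 9.74449 ≈ 17325.70 mg.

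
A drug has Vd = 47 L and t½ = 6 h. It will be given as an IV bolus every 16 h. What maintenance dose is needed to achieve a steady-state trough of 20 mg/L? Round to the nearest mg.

5029 mg

τ/t½ = 16/6 ≈ 2.6667, so f = (1/2)^(16/6) ≈ 0.157490.
Cmin,ss = (D/Vd)·f/(1−f), so D = Cmin,ss·Vd·(1−f)/f.
D = 20 × 47 × (1−f)/f ≈ 20 × 47 × 5.34961 ≈ 5028.63 mg.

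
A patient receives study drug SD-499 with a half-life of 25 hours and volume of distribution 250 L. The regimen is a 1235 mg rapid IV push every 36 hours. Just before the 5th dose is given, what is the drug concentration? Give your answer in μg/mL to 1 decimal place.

2.8 μg/mL

f = (1/2)^(τ/t½) = (1/2)^(36/25) ≈ 0.3686.
C₀ = D/Vd = 1235/250 ≈ 4.940 μg/mL.
Before the 5th dose, 4 doses have been given. Superposition: Cmin = C₀·(f + f² + … + f^4).
≈ 4.940 × (0.3686 + 0.1359 + 0.0501 + 0.0185) ≈ 4.940 × 0.5731 ≈ 2.831 μg/mL.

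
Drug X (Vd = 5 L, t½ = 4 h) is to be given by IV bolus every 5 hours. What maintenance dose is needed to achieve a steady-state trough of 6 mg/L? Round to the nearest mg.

τ/t½ = 5/4 ≈ 1.25, so f = (1/2)^(5/4) ≈ 0.420448.
Cmin,ss = (D/Vd)·f/(1−f), so D = Cmin,ss·Vd·(1−f)/f.
D = 6 × 5 × (1−f)/f ≈ 6 × 5 × 1.37842 ≈ 41.35 mg.

41 mg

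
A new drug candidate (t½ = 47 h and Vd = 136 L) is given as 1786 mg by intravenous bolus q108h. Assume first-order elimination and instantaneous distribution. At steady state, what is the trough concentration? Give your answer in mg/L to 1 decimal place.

τ/t½ = 108/47 ≈ 2.2979, so fraction remaining f = (1/2)^(108/47) ≈ 0.2034.
Each bolus raises the concentration by D/Vd = 1786/136 ≈ 13.132 mg/L.
Steady-state trough Cmin,ss = C₀·f/(1−f) ≈ 13.132 × 0.2034/0.7966 ≈ 3.353 mg/L.

3.4 mg/L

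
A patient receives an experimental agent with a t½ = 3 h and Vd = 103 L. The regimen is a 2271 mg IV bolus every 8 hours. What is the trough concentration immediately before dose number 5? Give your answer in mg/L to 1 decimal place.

f = (1/2)^(τ/t½) = (1/2)^(8/3) ≈ 0.1575.
C₀ = D/Vd = 2271/103 ≈ 22.049 mg/L.
Before the 5th dose, 4 doses have been given. Superposition: Cmin = C₀·(f + f² + … + f^4).
≈ 22.049 × (0.1575 + 0.0248 + 0.0039 + 0.0006) ≈ 22.049 × 0.1868 ≈ 4.119 mg/L.

4.1 mg/L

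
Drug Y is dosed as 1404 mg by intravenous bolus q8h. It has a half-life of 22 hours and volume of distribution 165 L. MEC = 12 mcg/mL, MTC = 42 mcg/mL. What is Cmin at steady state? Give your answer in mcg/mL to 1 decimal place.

τ/t½ = 8/22 ≈ 0.36364, so fraction remaining f = (1/2)^(8/22) ≈ 0.7772.
At steady state, accumulation factor R = 1/(1 − e^(−kτ)) ≈ 4.4883.
Single-dose peak C₀ = D/Vd = 1404/165 ≈ 8.509 mcg/mL.
Cmax,ss = C₀/(1 − f) ≈ 8.509/0.2228 ≈ 38.191 mcg/mL.
One interval later, Cmin,ss = Cmax,ss·e^(−kτ) ≈ 38.191 × 0.7772 ≈ 29.682 mcg/mL.
Trough 29.7 mcg/mL vs MEC 12 mcg/mL: adequate.

29.7 mcg/mL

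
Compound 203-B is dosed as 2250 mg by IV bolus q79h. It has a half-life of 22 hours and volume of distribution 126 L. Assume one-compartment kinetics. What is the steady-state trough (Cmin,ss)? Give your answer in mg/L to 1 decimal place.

k = ln2/t½ = ln2/22 ≈ 0.031507 h⁻¹; fraction remaining f = e^(−kτ) = e^(−0.031507×79) ≈ 0.0830.
Single-dose peak C₀ = D/Vd = 2250/126 ≈ 17.857 mg/L.
Steady-state trough Cmin,ss = C₀·f/(1−f) ≈ 17.857 × 0.0830/0.9170 ≈ 1.616 mg/L.

1.6 mg/L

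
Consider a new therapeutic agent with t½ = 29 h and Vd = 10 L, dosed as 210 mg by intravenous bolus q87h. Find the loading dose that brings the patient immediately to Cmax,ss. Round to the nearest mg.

240 mg

f = (1/2)^(87/29) ≈ 0.125000; accumulation ratio R = 1/(1−f) ≈ 1.14286.
Loading dose to hit Cmax,ss on first dose: D_load = D_maint·R ≈ 210 × 1.14286 ≈ 240.00 mg.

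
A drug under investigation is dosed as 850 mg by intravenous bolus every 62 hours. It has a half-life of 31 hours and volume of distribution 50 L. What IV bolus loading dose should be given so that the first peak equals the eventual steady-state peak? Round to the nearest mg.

1133 mg

f = (1/2)^(62/31) ≈ 0.250000; accumulation ratio R = 1/(1−f) ≈ 1.33333.
Loading dose to hit Cmax,ss on first dose: D_load = D_maint·R ≈ 850 × 1.33333 ≈ 1133.33 mg.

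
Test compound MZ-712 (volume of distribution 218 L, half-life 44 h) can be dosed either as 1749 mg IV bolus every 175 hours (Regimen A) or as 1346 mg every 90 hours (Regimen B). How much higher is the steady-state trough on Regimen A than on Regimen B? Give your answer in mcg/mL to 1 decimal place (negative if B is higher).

-1.4 mcg/mL

Regimen A: f = (1/2)^(175/44) ≈ 0.0635; Cmin,ss = (1749/218)·f/(1−f) ≈ 0.544 mcg/mL.
Regimen B: f = (1/2)^(90/44) ≈ 0.2422; Cmin,ss = (1346/218)·f/(1−f) ≈ 1.973 mcg/mL.
Difference ≈ 0.544 − 1.973 ≈ -1.429 mcg/mL.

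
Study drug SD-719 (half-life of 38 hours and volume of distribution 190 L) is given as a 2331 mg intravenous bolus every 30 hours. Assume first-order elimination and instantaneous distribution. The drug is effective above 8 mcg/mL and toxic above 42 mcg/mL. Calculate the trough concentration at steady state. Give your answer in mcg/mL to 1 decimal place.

16.8 mcg/mL

Over one 30-h interval, 30/38 ≈ 0.78947 half-lives elapse, leaving f ≈ 0.5786 of each dose.
Accumulation ratio R = 1/(1 − f) ≈ 1/0.4214 ≈ 2.3730.
Each bolus raises the concentration by D/Vd = 2331/190 ≈ 12.268 mcg/mL.
Cmax,ss = C₀/(1 − f) ≈ 12.268/0.4214 ≈ 29.112 mcg/mL.
Steady-state trough Cmin,ss = Cmax,ss·f ≈ 29.112 × 0.5786 ≈ 16.844 mcg/mL.
Trough 16.8 mcg/mL vs MEC 8 mcg/mL: adequate.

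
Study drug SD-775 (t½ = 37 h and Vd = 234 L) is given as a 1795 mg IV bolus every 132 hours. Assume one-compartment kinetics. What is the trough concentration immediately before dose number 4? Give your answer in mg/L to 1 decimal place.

f = (1/2)^(τ/t½) = (1/2)^(132/37) ≈ 0.0843.
C₀ = D/Vd = 1795/234 ≈ 7.671 mg/L.
Before the 4th dose, 3 doses have been given. Superposition: Cmin = C₀·(f + f² + … + f^3).
≈ 7.671 × (0.0843 + 0.0071 + 0.0006) ≈ 7.671 × 0.0920 ≈ 0.706 mg/L.

0.7 mg/L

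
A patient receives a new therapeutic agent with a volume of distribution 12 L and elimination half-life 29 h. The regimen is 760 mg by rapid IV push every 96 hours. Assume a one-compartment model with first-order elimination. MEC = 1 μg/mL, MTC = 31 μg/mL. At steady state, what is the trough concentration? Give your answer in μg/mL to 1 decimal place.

7.1 μg/mL

Over one 96-h interval, 96/29 ≈ 3.3103 half-lives elapse, leaving f ≈ 0.1008 of each dose.
Accumulation ratio R = 1/(1 − f) ≈ 1/0.8992 ≈ 1.1121.
Each bolus raises the concentration by D/Vd = 760/12 ≈ 63.333 μg/mL.
Cmax,ss = C₀/(1 − f) ≈ 63.333/0.8992 ≈ 70.433 μg/mL.
Steady-state trough Cmin,ss = Cmax,ss·f ≈ 70.433 × 0.1008 ≈ 7.100 μg/mL.
Trough 7.1 μg/mL vs MEC 1 μg/mL: adequate.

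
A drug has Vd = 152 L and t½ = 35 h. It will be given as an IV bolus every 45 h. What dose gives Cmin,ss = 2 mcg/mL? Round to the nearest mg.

437 mg

τ/t½ = 45/35 ≈ 1.2857, so f = (1/2)^(45/35) ≈ 0.410168.
Cmin,ss = (D/Vd)·f/(1−f), so D = Cmin,ss·Vd·(1−f)/f.
D = 2 × 152 × (1−f)/f ≈ 2 × 152 × 1.43803 ≈ 437.16 mg.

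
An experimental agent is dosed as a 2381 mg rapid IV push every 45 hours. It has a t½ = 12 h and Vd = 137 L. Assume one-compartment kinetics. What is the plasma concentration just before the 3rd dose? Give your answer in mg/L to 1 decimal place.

f = (1/2)^(τ/t½) = (1/2)^(45/12) ≈ 0.0743.
C₀ = D/Vd = 2381/137 ≈ 17.380 mg/L.
Before the 3rd dose, 2 doses have been given. Superposition: Cmin = C₀·(f + f²).
≈ 17.380 × (0.0743 + 0.0055) ≈ 17.380 × 0.0798 ≈ 1.387 mg/L.

1.4 mg/L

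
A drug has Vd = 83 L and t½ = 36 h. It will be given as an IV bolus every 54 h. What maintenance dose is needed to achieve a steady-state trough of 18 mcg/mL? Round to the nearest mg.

τ/t½ = 54/36 ≈ 1.5, so f = (1/2)^(54/36) ≈ 0.353553.
Cmin,ss = (D/Vd)·f/(1−f), so D = Cmin,ss·Vd·(1−f)/f.
D = 18 × 83 × (1−f)/f ≈ 18 × 83 × 1.82843 ≈ 2731.67 mg.

2732 mg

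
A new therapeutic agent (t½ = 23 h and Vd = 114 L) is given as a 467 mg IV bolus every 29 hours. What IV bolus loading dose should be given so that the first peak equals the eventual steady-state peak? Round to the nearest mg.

f = (1/2)^(29/23) ≈ 0.417292; accumulation ratio R = 1/(1−f) ≈ 1.71613.
Loading dose to hit Cmax,ss on first dose: D_load = D_maint·R ≈ 467 × 1.71613 ≈ 801.43 mg.

801 mg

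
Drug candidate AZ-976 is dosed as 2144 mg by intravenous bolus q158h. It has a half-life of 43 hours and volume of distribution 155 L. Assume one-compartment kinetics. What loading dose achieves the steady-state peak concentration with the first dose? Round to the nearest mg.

2326 mg

f = (1/2)^(158/43) ≈ 0.078323; accumulation ratio R = 1/(1−f) ≈ 1.08498.
Loading dose to hit Cmax,ss on first dose: D_load = D_maint·R ≈ 2144 × 1.08498 ≈ 2326.20 mg.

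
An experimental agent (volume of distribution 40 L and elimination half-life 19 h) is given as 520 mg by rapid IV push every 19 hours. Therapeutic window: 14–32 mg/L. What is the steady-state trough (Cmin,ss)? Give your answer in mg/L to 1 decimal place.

13.0 mg/L

The dosing interval is 1 half-life, so f = 2^(−1) = 0.5.
At steady state, R = 1/(1 − 0.5) = 2/1.
Single-dose peak C₀ = D/Vd = 520/40 = 13 mg/L.
Steady-state peak Cmax,ss = C₀·R = 13 × 2/1 ≈ 26.000 mg/L.
Steady-state trough Cmin,ss = Cmax,ss·f ≈ 26.000 × 0.5 ≈ 13.000 mg/L.
Trough 13.0 mg/L vs MEC 14 mg/L: subtherapeutic.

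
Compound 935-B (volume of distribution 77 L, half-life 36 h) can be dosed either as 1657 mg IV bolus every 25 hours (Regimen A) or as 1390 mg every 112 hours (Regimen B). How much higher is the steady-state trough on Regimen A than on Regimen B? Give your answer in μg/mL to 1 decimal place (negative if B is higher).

Regimen A: f = (1/2)^(25/36) ≈ 0.6179; Cmin,ss = (1657/77)·f/(1−f) ≈ 34.799 μg/mL.
Regimen B: f = (1/2)^(112/36) ≈ 0.1157; Cmin,ss = (1390/77)·f/(1−f) ≈ 2.362 μg/mL.
Difference ≈ 34.799 − 2.362 ≈ 32.437 μg/mL.

32.4 μg/mL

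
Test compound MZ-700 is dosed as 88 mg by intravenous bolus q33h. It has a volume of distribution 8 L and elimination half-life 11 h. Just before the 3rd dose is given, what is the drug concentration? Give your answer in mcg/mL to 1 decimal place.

f = (1/2)^(τ/t½) = (1/2)^(33/11) ≈ 0.1250.
C₀ = D/Vd = 88/8 ≈ 11.000 mcg/mL.
Before the 3rd dose, 2 doses have been given. Superposition: Cmin = C₀·(f + f²).
≈ 11.000 × (0.1250 + 0.0156) ≈ 11.000 × 0.1406 ≈ 1.547 mcg/mL.

1.5 mcg/mL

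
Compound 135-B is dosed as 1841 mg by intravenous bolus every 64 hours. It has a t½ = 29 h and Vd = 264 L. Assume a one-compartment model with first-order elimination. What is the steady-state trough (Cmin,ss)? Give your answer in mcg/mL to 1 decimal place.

1.9 mcg/mL

τ/t½ = 64/29 ≈ 2.2069, so fraction remaining f = (1/2)^(64/29) ≈ 0.2166.
At steady state, accumulation factor R = 1/(1 − e^(−kτ)) ≈ 1.2765.
Single-dose peak C₀ = D/Vd = 1841/264 ≈ 6.973 mcg/mL.
Steady-state peak Cmax,ss = C₀·R ≈ 6.973 × 1.2765 ≈ 8.901 mcg/mL.
Steady-state trough Cmin,ss = Cmax,ss·f ≈ 8.901 × 0.2166 ≈ 1.928 mcg/mL.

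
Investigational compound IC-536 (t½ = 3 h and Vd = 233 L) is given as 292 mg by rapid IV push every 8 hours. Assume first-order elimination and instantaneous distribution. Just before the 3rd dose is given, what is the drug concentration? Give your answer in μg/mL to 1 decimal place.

0.2 μg/mL

f = (1/2)^(τ/t½) = (1/2)^(8/3) ≈ 0.1575.
C₀ = D/Vd = 292/233 ≈ 1.253 μg/mL.
Before the 3rd dose, 2 doses have been given. Superposition: Cmin = C₀·(f + f²).
≈ 1.253 × (0.1575 + 0.0248) ≈ 1.253 × 0.1823 ≈ 0.228 μg/mL.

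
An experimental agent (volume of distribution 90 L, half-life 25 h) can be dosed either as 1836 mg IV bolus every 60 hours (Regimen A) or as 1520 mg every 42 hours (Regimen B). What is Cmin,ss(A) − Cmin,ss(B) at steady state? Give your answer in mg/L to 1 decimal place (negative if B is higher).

Regimen A: f = (1/2)^(60/25) ≈ 0.1895; Cmin,ss = (1836/90)·f/(1−f) ≈ 4.770 mg/L.
Regimen B: f = (1/2)^(42/25) ≈ 0.3121; Cmin,ss = (1520/90)·f/(1−f) ≈ 7.662 mg/L.
Difference ≈ 4.770 − 7.662 ≈ -2.892 mg/L.

-2.9 mg/L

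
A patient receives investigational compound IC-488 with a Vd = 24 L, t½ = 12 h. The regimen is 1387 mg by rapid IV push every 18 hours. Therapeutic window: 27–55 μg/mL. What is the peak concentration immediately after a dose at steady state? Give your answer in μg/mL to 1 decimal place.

89.4 μg/mL

τ/t½ = 18/12 ≈ 1.5, so fraction remaining f = (1/2)^(18/12) ≈ 0.3536.
At steady state, accumulation factor R = 1/(1 − e^(−kτ)) ≈ 1.5470.
Each bolus raises the concentration by D/Vd = 1387/24 ≈ 57.792 μg/mL.
Cmax,ss = C₀/(1 − f) ≈ 57.792/0.6464 ≈ 89.406 μg/mL.
Peak 89.4 μg/mL vs MTC 55 μg/mL: exceeds toxic threshold.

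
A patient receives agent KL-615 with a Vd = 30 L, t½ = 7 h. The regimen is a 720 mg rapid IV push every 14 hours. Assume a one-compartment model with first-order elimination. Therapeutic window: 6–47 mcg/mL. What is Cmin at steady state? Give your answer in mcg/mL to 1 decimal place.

8.0 mcg/mL

τ = 14 h = 2 half-lives, so f = (1/2)^2 = 0.25.
At steady state, R = 1/(1 − 0.25) = 4/3.
Single-dose peak C₀ = D/Vd = 720/30 = 24 mcg/mL.
Steady-state peak Cmax,ss = C₀·R = 24 × 4/3 ≈ 32.000 mcg/mL.
Steady-state trough Cmin,ss = Cmax,ss·f ≈ 32.000 × 0.25 ≈ 8.000 mcg/mL.
Trough 8.0 mcg/mL vs MEC 6 mcg/mL: adequate.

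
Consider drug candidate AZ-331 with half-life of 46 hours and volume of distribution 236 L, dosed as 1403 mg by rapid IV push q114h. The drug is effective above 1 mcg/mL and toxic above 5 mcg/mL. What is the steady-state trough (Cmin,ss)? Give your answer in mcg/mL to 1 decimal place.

τ/t½ = 114/46 ≈ 2.4783, so fraction remaining f = (1/2)^(114/46) ≈ 0.1795.
Accumulation ratio R = 1/(1 − f) ≈ 1/0.8205 ≈ 1.2188.
Each bolus raises the concentration by D/Vd = 1403/236 ≈ 5.945 mcg/mL.
Steady-state peak Cmax,ss = C₀·R ≈ 5.945 × 1.2188 ≈ 7.246 mcg/mL.
One interval later, Cmin,ss = Cmax,ss·e^(−kτ) ≈ 7.246 × 0.1795 ≈ 1.301 mcg/mL.
Trough 1.3 mcg/mL vs MEC 1 mcg/mL: adequate.

1.3 mcg/mL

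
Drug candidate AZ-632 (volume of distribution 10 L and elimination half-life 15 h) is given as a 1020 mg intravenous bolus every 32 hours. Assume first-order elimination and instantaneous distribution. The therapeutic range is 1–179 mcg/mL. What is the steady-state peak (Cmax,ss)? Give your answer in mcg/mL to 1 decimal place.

k = ln2/t½ = ln2/15 ≈ 0.046210 h⁻¹; fraction remaining f = e^(−kτ) = e^(−0.046210×32) ≈ 0.2279.
Accumulation ratio R = 1/(1 − f) ≈ 1/0.7721 ≈ 1.2952.
Each bolus raises the concentration by D/Vd = 1020/10 ≈ 102.000 mcg/mL.
Steady-state peak Cmax,ss = C₀·R ≈ 102.000 × 1.2952 ≈ 132.110 mcg/mL.
Peak 132.1 mcg/mL vs MTC 179 mcg/mL: below toxic threshold.

132.1 mcg/mL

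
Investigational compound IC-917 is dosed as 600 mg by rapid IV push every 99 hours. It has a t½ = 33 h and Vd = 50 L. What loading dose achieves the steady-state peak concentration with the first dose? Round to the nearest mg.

f = (1/2)^(99/33) ≈ 0.125000; accumulation ratio R = 1/(1−f) ≈ 1.14286.
Loading dose to hit Cmax,ss on first dose: D_load = D_maint·R ≈ 600 × 1.14286 ≈ 685.72 mg.

686 mg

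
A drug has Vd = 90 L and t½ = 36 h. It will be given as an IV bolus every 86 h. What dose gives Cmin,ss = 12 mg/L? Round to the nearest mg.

τ/t½ = 86/36 ≈ 2.3889, so f = (1/2)^(86/36) ≈ 0.190929.
Cmin,ss = (D/Vd)·f/(1−f), so D = Cmin,ss·Vd·(1−f)/f.
D = 12 × 90 × (1−f)/f ≈ 12 × 90 × 4.23755 ≈ 4576.55 mg.

4577 mg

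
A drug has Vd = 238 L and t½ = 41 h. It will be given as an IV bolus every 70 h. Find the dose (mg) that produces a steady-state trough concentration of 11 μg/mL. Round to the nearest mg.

5931 mg

τ/t½ = 70/41 ≈ 1.7073, so f = (1/2)^(70/41) ≈ 0.306229.
Cmin,ss = (D/Vd)·f/(1−f), so D = Cmin,ss·Vd·(1−f)/f.
D = 11 × 238 × (1−f)/f ≈ 11 × 238 × 2.26553 ≈ 5931.16 mg.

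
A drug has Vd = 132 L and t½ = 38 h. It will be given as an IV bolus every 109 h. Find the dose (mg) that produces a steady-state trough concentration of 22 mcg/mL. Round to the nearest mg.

18303 mg

τ/t½ = 109/38 ≈ 2.8684, so f = (1/2)^(109/38) ≈ 0.136936.
Cmin,ss = (D/Vd)·f/(1−f), so D = Cmin,ss·Vd·(1−f)/f.
D = 22 × 132 × (1−f)/f ≈ 22 × 132 × 6.30268 ≈ 18302.98 mg.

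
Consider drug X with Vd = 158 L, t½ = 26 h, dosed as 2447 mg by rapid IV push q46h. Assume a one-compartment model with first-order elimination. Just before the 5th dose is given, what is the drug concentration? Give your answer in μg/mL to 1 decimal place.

6.4 μg/mL

f = (1/2)^(τ/t½) = (1/2)^(46/26) ≈ 0.2934.
C₀ = D/Vd = 2447/158 ≈ 15.487 μg/mL.
Before the 5th dose, 4 doses have been given. Superposition: Cmin = C₀·(f + f² + … + f^4).
≈ 15.487 × (0.2934 + 0.0861 + 0.0253 + 0.0074) ≈ 15.487 × 0.4122 ≈ 6.384 μg/mL.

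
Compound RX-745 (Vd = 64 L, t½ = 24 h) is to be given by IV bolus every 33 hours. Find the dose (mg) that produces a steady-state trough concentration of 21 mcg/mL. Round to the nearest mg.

2142 mg

τ/t½ = 33/24 ≈ 1.375, so f = (1/2)^(33/24) ≈ 0.385553.
Cmin,ss = (D/Vd)·f/(1−f), so D = Cmin,ss·Vd·(1−f)/f.
D = 21 × 64 × (1−f)/f ≈ 21 × 64 × 1.59368 ≈ 2141.91 mg.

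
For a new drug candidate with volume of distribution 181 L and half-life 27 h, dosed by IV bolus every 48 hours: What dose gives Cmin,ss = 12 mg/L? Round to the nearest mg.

5276 mg

τ/t½ = 48/27 ≈ 1.7778, so f = (1/2)^(48/27) ≈ 0.291632.
Cmin,ss = (D/Vd)·f/(1−f), so D = Cmin,ss·Vd·(1−f)/f.
D = 12 × 181 × (1−f)/f ≈ 12 × 181 × 2.42898 ≈ 5275.74 mg.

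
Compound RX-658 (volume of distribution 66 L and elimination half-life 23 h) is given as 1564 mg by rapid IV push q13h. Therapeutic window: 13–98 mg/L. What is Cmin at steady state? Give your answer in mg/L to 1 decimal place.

Over one 13-h interval, 13/23 ≈ 0.56522 half-lives elapse, leaving f ≈ 0.6759 of each dose.
At steady state, accumulation factor R = 1/(1 − e^(−kτ)) ≈ 3.0855.
Single-dose peak C₀ = D/Vd = 1564/66 ≈ 23.697 mg/L.
Cmax,ss = C₀/(1 − f) ≈ 23.697/0.3241 ≈ 73.116 mg/L.
One interval later, Cmin,ss = Cmax,ss·e^(−kτ) ≈ 73.116 × 0.6759 ≈ 49.419 mg/L.
Trough 49.4 mg/L vs MEC 13 mg/L: adequate.

49.4 mg/L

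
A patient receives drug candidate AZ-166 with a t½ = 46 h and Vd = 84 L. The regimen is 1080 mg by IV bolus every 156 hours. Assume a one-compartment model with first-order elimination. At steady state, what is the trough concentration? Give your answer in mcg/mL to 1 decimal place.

1.4 mcg/mL

k = ln2/t½ = ln2/46 ≈ 0.015068 h⁻¹; fraction remaining f = e^(−kτ) = e^(−0.015068×156) ≈ 0.0953.
Accumulation ratio R = 1/(1 − f) ≈ 1/0.9047 ≈ 1.1053.
Single-dose peak C₀ = D/Vd = 1080/84 ≈ 12.857 mcg/mL.
Cmax,ss = C₀/(1 − f) ≈ 12.857/0.9047 ≈ 14.211 mcg/mL.
Steady-state trough Cmin,ss = Cmax,ss·f ≈ 14.211 × 0.0953 ≈ 1.354 mcg/mL.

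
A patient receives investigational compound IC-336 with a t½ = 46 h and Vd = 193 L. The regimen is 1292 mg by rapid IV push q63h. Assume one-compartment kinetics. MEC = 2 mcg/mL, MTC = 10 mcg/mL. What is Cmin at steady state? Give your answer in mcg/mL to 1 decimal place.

τ/t½ = 63/46 ≈ 1.3696, so fraction remaining f = (1/2)^(63/46) ≈ 0.3870.
Each bolus raises the concentration by D/Vd = 1292/193 ≈ 6.694 mcg/mL.
Steady-state trough Cmin,ss = C₀·f/(1−f) ≈ 6.694 × 0.3870/0.6130 ≈ 4.226 mcg/mL.
Trough 4.2 mcg/mL vs MEC 2 mcg/mL: adequate.

4.2 mcg/mL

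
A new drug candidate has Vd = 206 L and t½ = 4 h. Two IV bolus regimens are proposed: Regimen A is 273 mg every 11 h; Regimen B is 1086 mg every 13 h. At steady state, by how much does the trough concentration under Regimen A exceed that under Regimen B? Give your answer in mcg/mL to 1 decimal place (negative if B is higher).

Regimen A: f = (1/2)^(11/4) ≈ 0.1487; Cmin,ss = (273/206)·f/(1−f) ≈ 0.231 mcg/mL.
Regimen B: f = (1/2)^(13/4) ≈ 0.1051; Cmin,ss = (1086/206)·f/(1−f) ≈ 0.619 mcg/mL.
Difference ≈ 0.231 − 0.619 ≈ -0.388 mcg/mL.

-0.4 mcg/mL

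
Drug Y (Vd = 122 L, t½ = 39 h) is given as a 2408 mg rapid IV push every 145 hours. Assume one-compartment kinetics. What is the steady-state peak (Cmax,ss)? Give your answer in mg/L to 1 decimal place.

k = ln2/t½ = ln2/39 ≈ 0.017773 h⁻¹; fraction remaining f = e^(−kτ) = e^(−0.017773×145) ≈ 0.0760.
At steady state, accumulation factor R = 1/(1 − e^(−kτ)) ≈ 1.0823.
Each bolus raises the concentration by D/Vd = 2408/122 ≈ 19.738 mg/L.
Steady-state peak Cmax,ss = C₀·R ≈ 19.738 × 1.0823 ≈ 21.362 mg/L.

21.4 mg/L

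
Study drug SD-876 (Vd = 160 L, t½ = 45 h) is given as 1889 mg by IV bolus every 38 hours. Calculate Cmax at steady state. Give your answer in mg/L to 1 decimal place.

26.6 mg/L

Over one 38-h interval, 38/45 ≈ 0.84444 half-lives elapse, leaving f ≈ 0.5569 of each dose.
Accumulation ratio R = 1/(1 − f) ≈ 1/0.4431 ≈ 2.2568.
Single-dose peak C₀ = D/Vd = 1889/160 ≈ 11.806 mg/L.
Steady-state peak Cmax,ss = C₀·R ≈ 11.806 × 2.2568 ≈ 26.644 mg/L.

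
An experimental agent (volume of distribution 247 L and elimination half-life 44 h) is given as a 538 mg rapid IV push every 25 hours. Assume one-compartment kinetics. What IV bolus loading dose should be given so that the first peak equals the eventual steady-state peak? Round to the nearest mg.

1653 mg

f = (1/2)^(25/44) ≈ 0.674466; accumulation ratio R = 1/(1−f) ≈ 3.07188.
Loading dose to hit Cmax,ss on first dose: D_load = D_maint·R ≈ 538 × 3.07188 ≈ 1652.67 mg.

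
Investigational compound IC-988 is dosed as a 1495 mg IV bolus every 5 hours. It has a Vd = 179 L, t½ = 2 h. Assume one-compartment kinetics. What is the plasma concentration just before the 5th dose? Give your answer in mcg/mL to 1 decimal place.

1.8 mcg/mL

f = (1/2)^(τ/t½) = (1/2)^(5/2) ≈ 0.1768.
C₀ = D/Vd = 1495/179 ≈ 8.352 mcg/mL.
Before the 5th dose, 4 doses have been given. Superposition: Cmin = C₀·(f + f² + … + f^4).
≈ 8.352 × (0.1768 + 0.0313 + 0.0055 + 0.0010) ≈ 8.352 × 0.2146 ≈ 1.792 mcg/mL.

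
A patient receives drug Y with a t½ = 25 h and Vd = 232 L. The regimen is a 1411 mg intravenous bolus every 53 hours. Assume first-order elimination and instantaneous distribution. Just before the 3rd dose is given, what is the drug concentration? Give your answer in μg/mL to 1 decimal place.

1.7 μg/mL

f = (1/2)^(τ/t½) = (1/2)^(53/25) ≈ 0.2300.
C₀ = D/Vd = 1411/232 ≈ 6.082 μg/mL.
Before the 3rd dose, 2 doses have been given. Superposition: Cmin = C₀·(f + f²).
≈ 6.082 × (0.2300 + 0.0529) ≈ 6.082 × 0.2829 ≈ 1.721 μg/mL.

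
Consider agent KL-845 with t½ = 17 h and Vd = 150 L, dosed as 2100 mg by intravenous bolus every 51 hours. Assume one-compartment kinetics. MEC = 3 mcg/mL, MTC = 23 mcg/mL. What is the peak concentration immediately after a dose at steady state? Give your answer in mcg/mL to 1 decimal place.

The dosing interval is 3 half-lives, so f = 2^(−3) = 0.125.
At steady state, R = 1/(1 − 0.125) = 8/7.
Single-dose peak C₀ = D/Vd = 2100/150 = 14 mcg/mL.
Steady-state peak Cmax,ss = C₀·R = 14 × 8/7 ≈ 16.000 mcg/mL.
Peak 16.0 mcg/mL vs MTC 23 mcg/mL: below toxic threshold.

16.0 mcg/mL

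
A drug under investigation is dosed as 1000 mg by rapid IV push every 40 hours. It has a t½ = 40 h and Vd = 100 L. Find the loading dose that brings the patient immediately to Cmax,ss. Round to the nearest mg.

f = (1/2)^(40/40) ≈ 0.500000; accumulation ratio R = 1/(1−f) ≈ 2.00000.
Loading dose to hit Cmax,ss on first dose: D_load = D_maint·R ≈ 1000 × 2.00000 ≈ 2000.00 mg.

2000 mg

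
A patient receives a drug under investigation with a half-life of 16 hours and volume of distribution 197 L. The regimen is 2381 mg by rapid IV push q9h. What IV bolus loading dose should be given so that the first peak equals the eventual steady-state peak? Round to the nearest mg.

7374 mg

f = (1/2)^(9/16) ≈ 0.677128; accumulation ratio R = 1/(1−f) ≈ 3.09720.
Loading dose to hit Cmax,ss on first dose: D_load = D_maint·R ≈ 2381 × 3.09720 ≈ 7374.43 mg.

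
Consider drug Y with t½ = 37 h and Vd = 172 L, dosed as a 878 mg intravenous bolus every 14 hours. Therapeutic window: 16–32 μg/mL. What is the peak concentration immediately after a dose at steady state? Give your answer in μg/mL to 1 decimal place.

22.1 μg/mL

Over one 14-h interval, 14/37 ≈ 0.37838 half-lives elapse, leaving f ≈ 0.7693 of each dose.
Accumulation ratio R = 1/(1 − f) ≈ 1/0.2307 ≈ 4.3346.
Single-dose peak C₀ = D/Vd = 878/172 ≈ 5.105 μg/mL.
Steady-state peak Cmax,ss = C₀·R ≈ 5.105 × 4.3346 ≈ 22.128 μg/mL.
Peak 22.1 μg/mL vs MTC 32 μg/mL: below toxic threshold.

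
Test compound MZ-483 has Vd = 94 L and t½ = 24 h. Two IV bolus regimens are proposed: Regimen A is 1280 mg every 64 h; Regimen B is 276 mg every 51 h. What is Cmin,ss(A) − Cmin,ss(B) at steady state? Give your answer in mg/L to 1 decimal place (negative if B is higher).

Regimen A: f = (1/2)^(64/24) ≈ 0.1575; Cmin,ss = (1280/94)·f/(1−f) ≈ 2.546 mg/L.
Regimen B: f = (1/2)^(51/24) ≈ 0.2293; Cmin,ss = (276/94)·f/(1−f) ≈ 0.874 mg/L.
Difference ≈ 2.546 − 0.874 ≈ 1.672 mg/L.

1.7 mg/L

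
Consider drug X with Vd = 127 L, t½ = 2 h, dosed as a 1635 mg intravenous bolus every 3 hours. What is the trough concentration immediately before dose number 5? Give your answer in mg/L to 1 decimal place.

6.9 mg/L

f = (1/2)^(τ/t½) = (1/2)^(3/2) ≈ 0.3536.
C₀ = D/Vd = 1635/127 ≈ 12.874 mg/L.
Before the 5th dose, 4 doses have been given. Superposition: Cmin = C₀·(f + f² + … + f^4).
≈ 12.874 × (0.3536 + 0.1250 + 0.0442 + 0.0156) ≈ 12.874 × 0.5384 ≈ 6.931 mg/L.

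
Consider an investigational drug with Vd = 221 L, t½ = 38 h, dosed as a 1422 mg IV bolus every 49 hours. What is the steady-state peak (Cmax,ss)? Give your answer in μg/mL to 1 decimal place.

10.9 μg/mL

k = ln2/t½ = ln2/38 ≈ 0.018241 h⁻¹; fraction remaining f = e^(−kτ) = e^(−0.018241×49) ≈ 0.4091.
Accumulation ratio R = 1/(1 − f) ≈ 1/0.5909 ≈ 1.6923.
Each bolus raises the concentration by D/Vd = 1422/221 ≈ 6.434 μg/mL.
Steady-state peak Cmax,ss = C₀·R ≈ 6.434 × 1.6923 ≈ 10.888 μg/mL.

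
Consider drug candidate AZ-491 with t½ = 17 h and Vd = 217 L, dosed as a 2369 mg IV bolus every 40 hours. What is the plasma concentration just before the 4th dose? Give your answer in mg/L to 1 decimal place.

f = (1/2)^(τ/t½) = (1/2)^(40/17) ≈ 0.1957.
C₀ = D/Vd = 2369/217 ≈ 10.917 mg/L.
Before the 4th dose, 3 doses have been given. Superposition: Cmin = C₀·(f + f² + … + f^3).
≈ 10.917 × (0.1957 + 0.0383 + 0.0075) ≈ 10.917 × 0.2415 ≈ 2.636 mg/L.

2.6 mg/L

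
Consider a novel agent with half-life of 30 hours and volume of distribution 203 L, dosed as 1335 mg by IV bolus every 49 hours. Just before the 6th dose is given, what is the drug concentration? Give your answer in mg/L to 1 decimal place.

3.1 mg/L

f = (1/2)^(τ/t½) = (1/2)^(49/30) ≈ 0.3223.
C₀ = D/Vd = 1335/203 ≈ 6.576 mg/L.
Before the 6th dose, 5 doses have been given. Superposition: Cmin = C₀·(f + f² + … + f^5).
≈ 6.576 × (0.3223 + 0.1039 + 0.0335 + 0.0108 + 0.0035) ≈ 6.576 × 0.4740 ≈ 3.117 mg/L.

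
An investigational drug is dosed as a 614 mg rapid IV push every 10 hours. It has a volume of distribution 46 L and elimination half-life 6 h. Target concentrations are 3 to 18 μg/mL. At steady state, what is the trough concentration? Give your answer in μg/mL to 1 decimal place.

Over one 10-h interval, 10/6 ≈ 1.6667 half-lives elapse, leaving f ≈ 0.3150 of each dose.
Each bolus raises the concentration by D/Vd = 614/46 ≈ 13.348 μg/mL.
Steady-state trough Cmin,ss = C₀·f/(1−f) ≈ 13.348 × 0.3150/0.6850 ≈ 6.138 μg/mL.
Trough 6.1 μg/mL vs MEC 3 μg/mL: adequate.

6.1 μg/mL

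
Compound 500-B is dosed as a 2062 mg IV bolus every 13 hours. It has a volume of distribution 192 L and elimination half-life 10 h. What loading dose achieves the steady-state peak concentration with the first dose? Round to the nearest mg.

3472 mg

f = (1/2)^(13/10) ≈ 0.406126; accumulation ratio R = 1/(1−f) ≈ 1.68386.
Loading dose to hit Cmax,ss on first dose: D_load = D_maint·R ≈ 2062 × 1.68386 ≈ 3472.12 mg.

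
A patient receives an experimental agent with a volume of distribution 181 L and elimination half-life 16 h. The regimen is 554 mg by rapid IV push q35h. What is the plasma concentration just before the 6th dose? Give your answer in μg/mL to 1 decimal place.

0.9 μg/mL

f = (1/2)^(τ/t½) = (1/2)^(35/16) ≈ 0.2195.
C₀ = D/Vd = 554/181 ≈ 3.061 μg/mL.
Before the 6th dose, 5 doses have been given. Superposition: Cmin = C₀·(f + f² + … + f^5).
≈ 3.061 × (0.2195 + 0.0482 + 0.0106 + 0.0023 + 0.0005) ≈ 3.061 × 0.2811 ≈ 0.860 μg/mL.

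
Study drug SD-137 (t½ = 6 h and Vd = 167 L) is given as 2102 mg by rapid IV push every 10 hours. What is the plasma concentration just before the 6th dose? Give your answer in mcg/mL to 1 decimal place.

5.8 mcg/mL

f = (1/2)^(τ/t½) = (1/2)^(10/6) ≈ 0.3150.
C₀ = D/Vd = 2102/167 ≈ 12.587 mcg/mL.
Before the 6th dose, 5 doses have been given. Superposition: Cmin = C₀·(f + f² + … + f^5).
≈ 12.587 × (0.3150 + 0.0992 + 0.0313 + 0.0098 + 0.0031) ≈ 12.587 × 0.4584 ≈ 5.770 mcg/mL.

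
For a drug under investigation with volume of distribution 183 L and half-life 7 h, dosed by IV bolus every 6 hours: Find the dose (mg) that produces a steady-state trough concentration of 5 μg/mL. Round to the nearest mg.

742 mg

τ/t½ = 6/7 ≈ 0.85714, so f = (1/2)^(6/7) ≈ 0.552045.
Cmin,ss = (D/Vd)·f/(1−f), so D = Cmin,ss·Vd·(1−f)/f.
D = 5 × 183 × (1−f)/f ≈ 5 × 183 × 0.81145 ≈ 742.48 mg.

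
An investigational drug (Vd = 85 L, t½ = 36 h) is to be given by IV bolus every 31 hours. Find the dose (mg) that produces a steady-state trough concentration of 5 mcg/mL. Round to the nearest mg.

τ/t½ = 31/36 ≈ 0.86111, so f = (1/2)^(31/36) ≈ 0.550528.
Cmin,ss = (D/Vd)·f/(1−f), so D = Cmin,ss·Vd·(1−f)/f.
D = 5 × 85 × (1−f)/f ≈ 5 × 85 × 0.81644 ≈ 346.99 mg.

347 mg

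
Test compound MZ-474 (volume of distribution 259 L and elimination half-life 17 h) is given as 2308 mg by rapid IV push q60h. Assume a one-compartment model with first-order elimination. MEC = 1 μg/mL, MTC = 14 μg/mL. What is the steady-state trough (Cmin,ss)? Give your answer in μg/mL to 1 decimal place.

τ/t½ = 60/17 ≈ 3.5294, so fraction remaining f = (1/2)^(60/17) ≈ 0.0866.
Accumulation ratio R = 1/(1 − f) ≈ 1/0.9134 ≈ 1.0948.
Each bolus raises the concentration by D/Vd = 2308/259 ≈ 8.911 μg/mL.
Steady-state peak Cmax,ss = C₀·R ≈ 8.911 × 1.0948 ≈ 9.756 μg/mL.
Steady-state trough Cmin,ss = Cmax,ss·f ≈ 9.756 × 0.0866 ≈ 0.845 μg/mL.
Trough 0.8 μg/mL vs MEC 1 μg/mL: subtherapeutic.

0.8 μg/mL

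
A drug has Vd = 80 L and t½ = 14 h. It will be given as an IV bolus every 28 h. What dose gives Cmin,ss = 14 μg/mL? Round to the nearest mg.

τ/t½ = 28/14 ≈ 2, so f = (1/2)^(28/14) ≈ 0.250000.
Cmin,ss = (D/Vd)·f/(1−f), so D = Cmin,ss·Vd·(1−f)/f.
D = 14 × 80 × (1−f)/f ≈ 14 × 80 × 3.00000 ≈ 3360.00 mg.

3360 mg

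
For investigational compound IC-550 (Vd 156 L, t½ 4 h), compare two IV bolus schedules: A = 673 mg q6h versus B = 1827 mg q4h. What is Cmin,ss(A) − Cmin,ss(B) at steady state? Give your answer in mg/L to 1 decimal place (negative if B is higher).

Regimen A: f = (1/2)^(6/4) ≈ 0.3536; Cmin,ss = (673/156)·f/(1−f) ≈ 2.360 mg/L.
Regimen B: f = (1/2)^(4/4) ≈ 0.5000; Cmin,ss = (1827/156)·f/(1−f) ≈ 11.712 mg/L.
Difference ≈ 2.360 − 11.712 ≈ -9.352 mg/L.

-9.4 mg/L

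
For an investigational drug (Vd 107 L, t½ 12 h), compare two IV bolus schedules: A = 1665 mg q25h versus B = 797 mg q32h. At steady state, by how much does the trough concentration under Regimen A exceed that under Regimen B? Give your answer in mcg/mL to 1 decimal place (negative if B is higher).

Regimen A: f = (1/2)^(25/12) ≈ 0.2360; Cmin,ss = (1665/107)·f/(1−f) ≈ 4.807 mcg/mL.
Regimen B: f = (1/2)^(32/12) ≈ 0.1575; Cmin,ss = (797/107)·f/(1−f) ≈ 1.392 mcg/mL.
Difference ≈ 4.807 − 1.392 ≈ 3.415 mcg/mL.

3.4 mcg/mL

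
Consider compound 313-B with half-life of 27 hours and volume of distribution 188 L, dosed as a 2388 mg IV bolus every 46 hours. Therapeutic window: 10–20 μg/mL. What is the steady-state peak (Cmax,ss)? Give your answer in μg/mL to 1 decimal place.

18.3 μg/mL

Over one 46-h interval, 46/27 ≈ 1.7037 half-lives elapse, leaving f ≈ 0.3070 of each dose.
At steady state, accumulation factor R = 1/(1 − e^(−kτ)) ≈ 1.4430.
Single-dose peak C₀ = D/Vd = 2388/188 ≈ 12.702 μg/mL.
Cmax,ss = C₀/(1 − f) ≈ 12.702/0.6930 ≈ 18.329 μg/mL.
Peak 18.3 μg/mL vs MTC 20 μg/mL: below toxic threshold.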